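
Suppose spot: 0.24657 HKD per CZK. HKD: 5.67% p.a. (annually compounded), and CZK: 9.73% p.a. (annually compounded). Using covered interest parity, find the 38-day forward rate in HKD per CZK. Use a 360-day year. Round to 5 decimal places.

T = 38/360 years.
HKD growth factor: (1 + 0.0567)^(38/360) = 1.0058385.
Growth of 1 CZK over T: (1 + 0.0973)^(38/360) = 1.0098493.
CIP: F = S · (grow HKD)/(grow CZK) = 0.24657 × 1.0058385/1.0098493 = 0.2455907 HKD per CZK.

0.24559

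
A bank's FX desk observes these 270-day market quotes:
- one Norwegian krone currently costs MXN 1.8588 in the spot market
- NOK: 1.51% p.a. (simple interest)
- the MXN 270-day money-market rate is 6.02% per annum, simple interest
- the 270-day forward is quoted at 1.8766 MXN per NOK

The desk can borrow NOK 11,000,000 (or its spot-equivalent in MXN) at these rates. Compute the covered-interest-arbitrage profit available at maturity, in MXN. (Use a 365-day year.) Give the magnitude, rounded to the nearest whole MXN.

T = 270/365 years.
Route A — deposit NOK, sell forward: 11,000,000 × 1.011169863 × 1.8766 = MXN 20,873,175.01.
Route B — convert at spot, deposit MXN: 11,000,000 × 1.8588 × 1.0445315068 = MXN 21,357,326.81.
The quoted forward undervalues NOK, so borrow NOK, convert to MXN at spot, deposit the MXN at 6.02%, and buy NOK forward at 1.8766 to cover the loan.
The gap between the two covered legs is MXN 484,152.

MXN 484,152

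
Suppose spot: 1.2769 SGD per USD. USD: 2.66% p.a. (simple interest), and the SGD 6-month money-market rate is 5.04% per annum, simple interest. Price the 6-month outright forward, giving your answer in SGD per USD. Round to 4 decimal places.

1.2919

T = 6/12 years.
SGD growth factor: 1 + 0.0504×6/12 = 1.025200.
USD accumulates by 1 + 0.0266×6/12 = 1.013300.
Forward (SGD per USD) = 1.2769 × 1.025200 / 1.013300 = 1.291896.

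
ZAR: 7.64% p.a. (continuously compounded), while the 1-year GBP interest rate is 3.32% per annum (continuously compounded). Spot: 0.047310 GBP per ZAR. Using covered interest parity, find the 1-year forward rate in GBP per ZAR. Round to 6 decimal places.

T = 1 year.
GBP accumulates by e^(0.0332×1) = 1.0337573.
ZAR growth factor: e^(0.0764×1) = 1.0793942.
CIP: F = S · (grow GBP)/(grow ZAR) = 0.04731 × 1.0337573/1.0793942 = 0.04530973 GBP per ZAR.

0.045310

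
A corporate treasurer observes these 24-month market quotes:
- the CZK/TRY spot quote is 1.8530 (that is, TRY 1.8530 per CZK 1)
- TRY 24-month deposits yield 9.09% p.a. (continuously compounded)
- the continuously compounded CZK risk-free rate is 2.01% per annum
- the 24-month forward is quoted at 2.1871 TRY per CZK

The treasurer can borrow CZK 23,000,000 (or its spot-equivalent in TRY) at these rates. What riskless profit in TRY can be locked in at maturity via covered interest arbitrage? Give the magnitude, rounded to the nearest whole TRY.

T = 2 years.
Keep in CZK, deliver into the forward: 23,000,000·1.0410189572·2.1871 = TRY 52,366,688.91.
Swap to TRY now, deposit: 23,000,000·1.8530·1.199374295 = TRY 51,116,133.08.
The quoted forward overvalues CZK, so borrow TRY, buy CZK at spot, deposit the CZK at 2.01%, and sell the proceeds forward at 2.1871.
Profit = 52,366,688.91 − 51,116,133.08 = TRY 1,250,556.

TRY 1,250,556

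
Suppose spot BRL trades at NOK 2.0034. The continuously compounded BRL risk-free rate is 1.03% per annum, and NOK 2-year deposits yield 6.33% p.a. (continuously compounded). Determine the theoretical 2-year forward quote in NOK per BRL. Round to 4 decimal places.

T = 2 years.
NOK growth factor: e^(0.0633×2) = 1.1349629.
BRL growth factor: e^(0.0103×2) = 1.0208136.
So F = 2.0034 × 1.1349629 / 1.0208136 = 2.227424 (NOK/BRL).

2.2274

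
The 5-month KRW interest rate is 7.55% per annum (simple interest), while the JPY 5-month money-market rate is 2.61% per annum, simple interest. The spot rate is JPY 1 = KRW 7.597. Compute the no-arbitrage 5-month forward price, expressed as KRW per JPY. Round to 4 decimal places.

7.7517

T = 5/12 years.
KRW growth factor: 1 + 0.0755×5/12 = 1.0314583.
Growth of 1 JPY over T: 1 + 0.0261×5/12 = 1.010875.
So F = 7.597 × 1.0314583 / 1.010875 = 7.751689 (KRW/JPY).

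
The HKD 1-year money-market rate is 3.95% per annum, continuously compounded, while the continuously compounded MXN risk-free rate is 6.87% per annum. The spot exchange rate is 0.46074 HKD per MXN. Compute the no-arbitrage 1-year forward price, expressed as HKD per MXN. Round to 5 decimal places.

0.44748

T = 1 year.
HKD growth factor: e^(0.0395×1) = 1.0402905.
MXN growth factor: e^(0.0687×1) = 1.0711148.
CIP: F = S · (grow HKD)/(grow MXN) = 0.46074 × 1.0402905/1.0711148 = 0.4474809 HKD per MXN.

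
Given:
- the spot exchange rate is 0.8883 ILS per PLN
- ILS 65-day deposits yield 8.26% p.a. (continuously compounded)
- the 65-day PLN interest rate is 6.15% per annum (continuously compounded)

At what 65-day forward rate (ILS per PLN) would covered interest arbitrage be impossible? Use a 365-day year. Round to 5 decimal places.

0.89164

T = 65/365 years.
ILS accumulates by e^(0.0826×65/365) = 1.0148183.
PLN accumulates by e^(0.0615×65/365) = 1.0110122.
CIP: F = S · (grow ILS)/(grow PLN) = 0.8883 × 1.0148183/1.0110122 = 0.8916441 ILS per PLN.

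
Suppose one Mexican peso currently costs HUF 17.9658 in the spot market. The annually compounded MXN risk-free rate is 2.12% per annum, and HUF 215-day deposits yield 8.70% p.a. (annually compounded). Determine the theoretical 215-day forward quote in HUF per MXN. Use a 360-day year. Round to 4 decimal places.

18.6484

T = 215/360 years.
HUF accumulates by (1 + 0.0870)^(215/360) = 1.05108319.
Growth of 1 MXN over T: (1 + 0.0212)^(215/360) = 1.01260758.
Forward (HUF per MXN) = 17.9658 × 1.05108319 / 1.01260758 = 18.648439.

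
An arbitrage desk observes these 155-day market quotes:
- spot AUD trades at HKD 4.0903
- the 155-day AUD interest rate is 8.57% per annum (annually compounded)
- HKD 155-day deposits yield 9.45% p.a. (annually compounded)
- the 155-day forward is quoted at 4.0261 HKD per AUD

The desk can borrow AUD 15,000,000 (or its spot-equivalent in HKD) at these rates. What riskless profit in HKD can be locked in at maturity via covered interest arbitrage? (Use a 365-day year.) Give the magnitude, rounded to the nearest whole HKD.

T = 155/365 years.
Invest the AUD and cover forward: 15,000,000 × 1.035534212 × 4.0261 = HKD 62,537,464.36.
Convert at spot and invest in HKD: 15,000,000 × 4.0903 × 1.0390902516 = HKD 63,752,862.84.
The quoted forward undervalues AUD, so borrow AUD, convert to HKD at spot, deposit the HKD at 9.45%, and buy AUD forward at 4.0261 to cover the loan.
Arbitrage profit = |62,537,464.36 − 63,752,862.84| = HKD 1,215,398.

HKD 1,215,398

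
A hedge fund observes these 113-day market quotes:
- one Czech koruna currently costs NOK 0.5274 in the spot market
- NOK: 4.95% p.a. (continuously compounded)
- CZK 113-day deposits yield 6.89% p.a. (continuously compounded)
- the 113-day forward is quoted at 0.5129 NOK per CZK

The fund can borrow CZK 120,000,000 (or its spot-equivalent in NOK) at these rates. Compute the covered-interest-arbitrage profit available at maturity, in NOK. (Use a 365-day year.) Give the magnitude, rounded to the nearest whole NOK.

NOK 1,390,373

T = 113/365 years.
Invest the CZK and cover forward: 120,000,000 × 1.0215598102 × 0.5129 = NOK 62,874,963.20.
Convert at spot and invest in NOK: 120,000,000 × 0.5274 × 1.0154426822 = NOK 64,265,336.47.
The quoted forward undervalues CZK, so borrow CZK, convert to NOK at spot, deposit the NOK at 4.95%, and buy CZK forward at 0.5129 to cover the loan.
The gap between the two covered legs is NOK 1,390,373.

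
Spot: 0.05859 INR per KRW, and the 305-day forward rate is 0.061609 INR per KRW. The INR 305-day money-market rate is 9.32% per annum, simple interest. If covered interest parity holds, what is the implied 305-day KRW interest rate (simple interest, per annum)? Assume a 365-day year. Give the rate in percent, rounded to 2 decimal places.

3.00%

T = 305/365 years.
F/S = 0.061609/0.05859 = 1.0515276 = (growth of INR) / (growth of KRW).
INR growth factor: 1 + 0.0932×305/365 = 1.0778795.
Hence g_KRW = 1.0250606.
r = (1.0250606 − 1)/(305/365) = 0.029991 → 3.00%.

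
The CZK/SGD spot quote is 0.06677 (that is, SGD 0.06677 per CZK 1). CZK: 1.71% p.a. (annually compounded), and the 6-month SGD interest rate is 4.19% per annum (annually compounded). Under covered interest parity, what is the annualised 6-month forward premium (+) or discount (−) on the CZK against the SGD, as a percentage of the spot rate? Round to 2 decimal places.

T = 6/12 years.
No-arbitrage forward: 0.06677 × 1.020735 / 1.0085138 = 0.06757912 SGD/CZK.
(F − S)/S ÷ T = (0.06757912 − 0.06677)/0.06677/(6/12) = 0.024236 → 2.42%.

+2.42%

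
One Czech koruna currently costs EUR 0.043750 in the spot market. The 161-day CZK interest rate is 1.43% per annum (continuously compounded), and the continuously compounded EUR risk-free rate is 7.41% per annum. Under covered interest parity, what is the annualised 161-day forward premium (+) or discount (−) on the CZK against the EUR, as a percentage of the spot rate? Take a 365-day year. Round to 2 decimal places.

T = 161/365 years.
CIP forward (EUR per CZK) = 0.04375 × 1.0332252/1.0063276 = 0.044919371.
(F − S)/S ÷ T = (0.044919371 − 0.04375)/0.04375/(161/365) = 0.060596 → 6.06%.

+6.06%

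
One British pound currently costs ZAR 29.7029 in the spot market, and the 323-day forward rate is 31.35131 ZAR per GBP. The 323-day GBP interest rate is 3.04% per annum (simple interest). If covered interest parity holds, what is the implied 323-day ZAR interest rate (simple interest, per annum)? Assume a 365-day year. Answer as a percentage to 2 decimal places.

9.48%

T = 323/365 years.
CIP gives F = S · g_ZAR/g_GBP, so g_ZAR/g_GBP = 31.35131/29.7029 = 1.0554966.
GBP growth factor: 1 + 0.0304×323/365 = 1.0269019.
That pins the ZAR growth at 1.0838915.
(1.0838915 − 1)/T = 0.094800, i.e. 9.48%.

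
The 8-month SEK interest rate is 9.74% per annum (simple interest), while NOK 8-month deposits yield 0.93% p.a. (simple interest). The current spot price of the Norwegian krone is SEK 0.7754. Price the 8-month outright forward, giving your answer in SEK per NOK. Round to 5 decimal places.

0.82066

T = 8/12 years.
SEK growth factor: 1 + 0.0974×8/12 = 1.0649333.
Growth of 1 NOK over T: 1 + 0.0093×8/12 = 1.006200.
CIP: F = S · (grow SEK)/(grow NOK) = 0.7754 × 1.0649333/1.006200 = 0.8206612 SEK per NOK.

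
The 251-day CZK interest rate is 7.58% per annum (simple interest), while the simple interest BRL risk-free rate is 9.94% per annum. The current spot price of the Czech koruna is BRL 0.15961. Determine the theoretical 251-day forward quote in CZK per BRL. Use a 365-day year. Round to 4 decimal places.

T = 251/365 years.
BRL accumulates by 1 + 0.0994×251/365 = 1.0683545.
CZK growth factor: 1 + 0.0758×251/365 = 1.0521255.
CIP: F = S · (grow BRL)/(grow CZK) = 0.15961 × 1.0683545/1.0521255 = 0.1620720 BRL per CZK.
Invert for CZK per BRL: 1 / 0.1620720 = 6.1701.

6.1701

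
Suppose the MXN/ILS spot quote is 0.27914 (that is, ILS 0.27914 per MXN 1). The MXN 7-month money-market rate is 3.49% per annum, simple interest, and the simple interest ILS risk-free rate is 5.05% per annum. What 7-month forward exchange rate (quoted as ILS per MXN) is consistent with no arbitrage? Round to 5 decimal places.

0.28163

T = 7/12 years.
Growth of 1 ILS over T: 1 + 0.0505×7/12 = 1.0294583.
Growth of 1 MXN over T: 1 + 0.0349×7/12 = 1.0203583.
CIP: F = S · (grow ILS)/(grow MXN) = 0.27914 × 1.0294583/1.0203583 = 0.2816295 ILS per MXN.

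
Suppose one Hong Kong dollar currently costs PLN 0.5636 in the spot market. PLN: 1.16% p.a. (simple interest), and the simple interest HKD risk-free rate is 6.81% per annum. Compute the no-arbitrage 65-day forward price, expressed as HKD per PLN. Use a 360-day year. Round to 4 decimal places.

1.7924

T = 65/360 years.
Growth of 1 PLN over T: 1 + 0.0116×65/360 = 1.0020944.
HKD growth factor: 1 + 0.0681×65/360 = 1.0122958.
Forward (PLN per HKD) = 0.5636 × 1.0020944 / 1.0122958 = 0.5579203.
Quoted the other way: 1/0.5579203 = 1.7924 HKD per PLN.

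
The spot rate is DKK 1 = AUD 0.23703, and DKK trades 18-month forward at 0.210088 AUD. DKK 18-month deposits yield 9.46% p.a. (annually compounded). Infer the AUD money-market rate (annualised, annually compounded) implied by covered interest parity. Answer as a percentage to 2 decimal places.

T = 18/12 years.
F/S = 0.210088/0.23703 = 0.8863351 = (growth of AUD) / (growth of DKK).
DKK growth factor: (1 + 0.0946)^(18/12) = 1.1452048.
That pins the AUD growth at 1.0150352.
r = 1.0150352^(12/18) − 1 = 0.009999 → 1.00%.

1.00%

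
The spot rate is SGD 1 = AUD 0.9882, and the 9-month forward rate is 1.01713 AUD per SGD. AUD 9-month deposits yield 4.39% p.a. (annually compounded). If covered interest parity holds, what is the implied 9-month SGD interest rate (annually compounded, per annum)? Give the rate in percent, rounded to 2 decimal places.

T = 9/12 years.
F/S = 1.01713/0.9882 = 1.0292755 = (growth of AUD) / (growth of SGD).
AUD growth factor: (1 + 0.0439)^(9/12) = 1.0327475.
That pins the SGD growth at 1.0033732.
r = 1.0033732^(12/9) − 1 = 0.004500 → 0.45%.

0.45%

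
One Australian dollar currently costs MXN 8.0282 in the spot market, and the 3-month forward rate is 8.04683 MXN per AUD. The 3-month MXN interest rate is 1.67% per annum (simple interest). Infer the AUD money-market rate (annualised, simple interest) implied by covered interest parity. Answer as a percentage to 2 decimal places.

0.74%

T = 3/12 years.
F/S = 8.04683/8.0282 = 1.0023206 = (growth of MXN) / (growth of AUD).
The MXN side grows by 1 + 0.0167×3/12 = 1.004175.
Hence g_AUD = 1.0018501.
(1.0018501 − 1)/T = 0.007400, i.e. 0.74%.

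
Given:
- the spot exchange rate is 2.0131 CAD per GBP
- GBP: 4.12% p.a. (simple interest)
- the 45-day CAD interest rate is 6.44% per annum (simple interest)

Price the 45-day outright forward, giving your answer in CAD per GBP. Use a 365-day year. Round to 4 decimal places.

2.0188

T = 45/365 years.
CAD accumulates by 1 + 0.0644×45/365 = 1.0079397.
Growth of 1 GBP over T: 1 + 0.0412×45/365 = 1.0050795.
CIP: F = S · (grow CAD)/(grow GBP) = 2.0131 × 1.0079397/1.0050795 = 2.018829 CAD per GBP.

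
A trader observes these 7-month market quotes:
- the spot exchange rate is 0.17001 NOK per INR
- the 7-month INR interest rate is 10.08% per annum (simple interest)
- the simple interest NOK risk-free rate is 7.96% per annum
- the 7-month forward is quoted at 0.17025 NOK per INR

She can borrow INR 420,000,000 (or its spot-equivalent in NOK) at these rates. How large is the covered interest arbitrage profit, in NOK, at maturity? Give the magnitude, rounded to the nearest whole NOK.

T = 7/12 years.
Keep in INR, deliver into the forward: 420,000,000·1.058800·0.17025 = NOK 75,709,494.00.
Swap to NOK now, deposit: 420,000,000·0.17001·1.0464333333 = NOK 74,719,735.02.
The quoted forward overvalues INR, so borrow NOK, buy INR at spot, deposit the INR at 10.08%, and sell the proceeds forward at 0.17025.
Profit = 75,709,494.00 − 74,719,735.02 = NOK 989,759.

NOK 989,759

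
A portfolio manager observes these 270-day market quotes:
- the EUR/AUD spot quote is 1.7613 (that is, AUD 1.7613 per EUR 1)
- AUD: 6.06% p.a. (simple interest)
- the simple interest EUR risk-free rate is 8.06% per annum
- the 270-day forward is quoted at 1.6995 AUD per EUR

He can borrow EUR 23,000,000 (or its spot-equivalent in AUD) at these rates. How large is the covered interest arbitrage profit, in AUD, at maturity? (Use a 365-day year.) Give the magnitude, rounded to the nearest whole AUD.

T = 270/365 years.
Route A — deposit EUR, sell forward: 23,000,000 × 1.0596219178 × 1.6995 = AUD 41,419,031.33.
Route B — convert at spot, deposit AUD: 23,000,000 × 1.7613 × 1.0448273973 = AUD 42,325,853.38.
The quoted forward undervalues EUR, so borrow EUR, convert to AUD at spot, deposit the AUD at 6.06%, and buy EUR forward at 1.6995 to cover the loan.
Profit = 42,325,853.38 − 41,419,031.33 = AUD 906,822.

AUD 906,822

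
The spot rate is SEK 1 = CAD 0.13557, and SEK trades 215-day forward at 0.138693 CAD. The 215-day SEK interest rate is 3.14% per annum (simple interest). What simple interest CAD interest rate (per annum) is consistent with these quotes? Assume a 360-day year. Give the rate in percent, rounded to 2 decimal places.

7.07%

T = 215/360 years.
F/S = 0.138693/0.13557 = 1.0230361 = (growth of CAD) / (growth of SEK).
SEK growth factor: 1 + 0.0314×215/360 = 1.0187528.
That pins the CAD growth at 1.0422209.
(1.0422209 − 1)/T = 0.070695, i.e. 7.07%.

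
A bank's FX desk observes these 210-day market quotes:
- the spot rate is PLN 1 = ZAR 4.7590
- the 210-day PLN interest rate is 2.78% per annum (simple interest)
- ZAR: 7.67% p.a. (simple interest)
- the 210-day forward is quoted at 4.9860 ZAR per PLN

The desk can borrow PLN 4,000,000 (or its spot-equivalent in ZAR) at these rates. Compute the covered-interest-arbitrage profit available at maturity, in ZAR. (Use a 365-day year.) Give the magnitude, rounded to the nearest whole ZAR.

ZAR 386,960

T = 210/365 years.
Keep in PLN, deliver into the forward: 4,000,000·1.0159945205·4.9860 = ZAR 20,262,994.72.
Swap to ZAR now, deposit: 4,000,000·4.7590·1.0441287671 = ZAR 19,876,035.21.
The quoted forward overvalues PLN, so borrow ZAR, buy PLN at spot, deposit the PLN at 2.78%, and sell the proceeds forward at 4.9860.
The gap between the two covered legs is ZAR 386,960.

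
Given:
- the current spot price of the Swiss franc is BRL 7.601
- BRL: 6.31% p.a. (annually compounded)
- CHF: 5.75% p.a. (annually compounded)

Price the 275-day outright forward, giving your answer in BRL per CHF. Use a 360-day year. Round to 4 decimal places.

7.6317

T = 275/360 years.
BRL accumulates by (1 + 0.0631)^(275/360) = 1.0478513.
Growth of 1 CHF over T: (1 + 0.0575)^(275/360) = 1.0436323.
So F = 7.601 × 1.0478513 / 1.0436323 = 7.631728 (BRL/CHF).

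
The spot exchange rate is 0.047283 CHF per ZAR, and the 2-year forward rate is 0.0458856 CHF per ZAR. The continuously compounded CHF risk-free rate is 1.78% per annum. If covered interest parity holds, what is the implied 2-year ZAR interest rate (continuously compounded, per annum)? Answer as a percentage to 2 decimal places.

3.28%

T = 2 years.
CIP gives F = S · g_CHF/g_ZAR, so g_CHF/g_ZAR = 0.0458856/0.047283 = 0.9704460.
CHF growth factor: e^(0.0178×2) = 1.0362413.
Hence g_ZAR = 1.067799.
r = ln(1.067799)/2 = 0.032800 → 3.28%.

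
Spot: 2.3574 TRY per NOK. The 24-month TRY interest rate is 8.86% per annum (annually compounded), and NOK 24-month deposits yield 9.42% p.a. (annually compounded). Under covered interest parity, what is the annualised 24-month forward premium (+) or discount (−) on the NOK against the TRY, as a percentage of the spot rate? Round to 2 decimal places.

-0.51%

T = 2 years.
No-arbitrage forward: 2.3574 × 1.185050 / 1.1972736 = 2.3333321 TRY/NOK.
(F − S)/S ÷ T = (2.3333321 − 2.3574)/2.3574/2 = -0.005105 → -0.51%.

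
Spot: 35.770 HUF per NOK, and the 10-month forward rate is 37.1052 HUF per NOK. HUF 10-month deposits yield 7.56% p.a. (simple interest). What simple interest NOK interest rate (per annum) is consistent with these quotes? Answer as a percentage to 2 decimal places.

2.97%

T = 10/12 years.
F/S = 37.1052/35.77 = 1.0373274 = (growth of HUF) / (growth of NOK).
The HUF side grows by 1 + 0.0756×10/12 = 1.063000.
That pins the NOK growth at 1.0247488.
r = (1.0247488 − 1)/(10/12) = 0.029699 → 2.97%.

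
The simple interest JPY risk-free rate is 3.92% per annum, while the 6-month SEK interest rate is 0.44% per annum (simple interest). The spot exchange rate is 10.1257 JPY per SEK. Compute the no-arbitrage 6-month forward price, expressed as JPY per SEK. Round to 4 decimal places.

T = 6/12 years.
Growth of 1 JPY over T: 1 + 0.0392×6/12 = 1.019600.
Growth of 1 SEK over T: 1 + 0.0044×6/12 = 1.002200.
So F = 10.1257 × 1.019600 / 1.002200 = 10.301500 (JPY/SEK).

10.3015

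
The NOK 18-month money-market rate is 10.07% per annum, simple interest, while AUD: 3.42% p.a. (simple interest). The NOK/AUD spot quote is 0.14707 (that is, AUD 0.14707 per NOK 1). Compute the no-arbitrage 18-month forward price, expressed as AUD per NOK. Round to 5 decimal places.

T = 18/12 years.
AUD growth factor: 1 + 0.0342×18/12 = 1.051300.
Growth of 1 NOK over T: 1 + 0.1007×18/12 = 1.151050.
So F = 0.14707 × 1.051300 / 1.151050 = 0.1343249 (AUD/NOK).

0.13432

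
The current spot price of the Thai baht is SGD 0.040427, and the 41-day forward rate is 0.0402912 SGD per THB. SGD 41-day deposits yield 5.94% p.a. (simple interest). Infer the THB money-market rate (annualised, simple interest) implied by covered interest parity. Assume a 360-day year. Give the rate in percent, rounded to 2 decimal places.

T = 41/360 years.
By CIP, F/S equals the SGD-to-THB growth ratio: 0.0402912/0.040427 = 0.9966409.
SGD growth factor: 1 + 0.0594×41/360 = 1.006765.
So the THB growth factor = 1.0101582.
(1.0101582 − 1)/T = 0.089194, i.e. 8.92%.

8.92%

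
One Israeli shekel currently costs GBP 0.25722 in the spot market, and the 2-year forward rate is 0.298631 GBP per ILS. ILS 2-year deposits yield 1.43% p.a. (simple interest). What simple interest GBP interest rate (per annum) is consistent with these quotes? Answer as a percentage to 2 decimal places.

9.71%

T = 2 years.
By CIP, F/S equals the GBP-to-ILS growth ratio: 0.298631/0.25722 = 1.1609945.
The ILS side grows by 1 + 0.0143×2 = 1.028600.
That pins the GBP growth at 1.1941989.
(1.1941989 − 1)/T = 0.097099, i.e. 9.71%.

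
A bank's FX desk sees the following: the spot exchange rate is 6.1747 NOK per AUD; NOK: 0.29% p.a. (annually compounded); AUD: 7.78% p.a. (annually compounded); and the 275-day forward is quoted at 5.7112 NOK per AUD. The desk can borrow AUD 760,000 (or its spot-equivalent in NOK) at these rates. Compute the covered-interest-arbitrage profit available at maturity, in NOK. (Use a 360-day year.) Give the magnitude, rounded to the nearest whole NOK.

T = 275/360 years.
Keep in AUD, deliver into the forward: 760,000·1.058901476·5.7112 = NOK 4,596,174.56.
Swap to NOK now, deposit: 760,000·6.1747·1.00221452 = NOK 4,703,164.24.
The quoted forward undervalues AUD, so borrow AUD, convert to NOK at spot, deposit the NOK at 0.29%, and buy AUD forward at 5.7112 to cover the loan.
Arbitrage profit = |4,596,174.56 − 4,703,164.24| = NOK 106,990.

NOK 106,990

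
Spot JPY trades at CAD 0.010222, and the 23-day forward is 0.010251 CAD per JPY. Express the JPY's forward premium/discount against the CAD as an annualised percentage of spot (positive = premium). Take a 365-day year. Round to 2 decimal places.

T = 23/365 years.
JPY trades forward at +0.28370% vs spot over the period.
Annualise by dividing by T: 0.0028370 / (23/365) = 0.045022 → 4.50%.

+4.50%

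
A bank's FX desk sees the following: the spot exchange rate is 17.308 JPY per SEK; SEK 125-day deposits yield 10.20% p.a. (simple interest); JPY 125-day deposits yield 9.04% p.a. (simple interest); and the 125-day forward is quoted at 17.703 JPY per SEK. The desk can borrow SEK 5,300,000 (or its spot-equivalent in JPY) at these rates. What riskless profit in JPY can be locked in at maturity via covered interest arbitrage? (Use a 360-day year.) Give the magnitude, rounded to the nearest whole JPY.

JPY 2,537,123

T = 125/360 years.
Invest the SEK and cover forward: 5,300,000 × 1.0354166667 × 17.703 = JPY 97,148,900.63.
Convert at spot and invest in JPY: 5,300,000 × 17.308 × 1.0313888889 = JPY 94,611,778.11.
The quoted forward overvalues SEK, so borrow JPY, buy SEK at spot, deposit the SEK at 10.20%, and sell the proceeds forward at 17.703.
Arbitrage profit = |97,148,900.63 − 94,611,778.11| = JPY 2,537,123.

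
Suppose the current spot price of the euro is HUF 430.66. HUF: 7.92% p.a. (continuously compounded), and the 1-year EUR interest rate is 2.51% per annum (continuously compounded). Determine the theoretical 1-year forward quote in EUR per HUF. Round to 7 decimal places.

T = 1 year.
HUF growth factor: e^(0.0792×1) = 1.0824208.
EUR accumulates by e^(0.0251×1) = 1.0254177.
CIP: F = S · (grow HUF)/(grow EUR) = 430.66 × 1.0824208/1.0254177 = 454.6004 HUF per EUR.
Quoted the other way: 1/454.6004 = 0.0021997 EUR per HUF.

0.0021997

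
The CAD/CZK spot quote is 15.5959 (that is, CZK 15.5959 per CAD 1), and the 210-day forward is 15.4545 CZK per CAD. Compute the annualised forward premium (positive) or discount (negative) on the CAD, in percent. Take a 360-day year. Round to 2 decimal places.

-1.55%

T = 210/360 years.
CAD trades forward at -0.90665% vs spot over the period.
Per annum: -0.0090665 / (210/360) = -0.015543 = -1.55%.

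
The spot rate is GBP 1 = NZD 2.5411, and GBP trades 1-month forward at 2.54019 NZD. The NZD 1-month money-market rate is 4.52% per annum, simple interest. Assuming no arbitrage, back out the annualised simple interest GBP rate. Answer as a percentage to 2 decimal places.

4.95%

T = 1/12 years.
CIP gives F = S · g_NZD/g_GBP, so g_NZD/g_GBP = 2.54019/2.5411 = 0.9996419.
NZD growth factor: 1 + 0.0452×1/12 = 1.0037667.
So the GBP growth factor = 1.0041263.
r = (1.0041263 − 1)/(1/12) = 0.049516 → 4.95%.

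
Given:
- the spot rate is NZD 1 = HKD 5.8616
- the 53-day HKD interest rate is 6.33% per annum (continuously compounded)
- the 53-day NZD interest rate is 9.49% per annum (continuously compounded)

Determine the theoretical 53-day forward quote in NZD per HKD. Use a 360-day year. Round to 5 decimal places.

0.17140

T = 53/360 years.
Growth of 1 HKD over T: e^(0.0633×53/360) = 1.0093627.
NZD accumulates by e^(0.0949×53/360) = 1.0140694.
CIP: F = S · (grow HKD)/(grow NZD) = 5.8616 × 1.0093627/1.0140694 = 5.834394 HKD per NZD.
Quoted the other way: 1/5.834394 = 0.17140 NZD per HKD.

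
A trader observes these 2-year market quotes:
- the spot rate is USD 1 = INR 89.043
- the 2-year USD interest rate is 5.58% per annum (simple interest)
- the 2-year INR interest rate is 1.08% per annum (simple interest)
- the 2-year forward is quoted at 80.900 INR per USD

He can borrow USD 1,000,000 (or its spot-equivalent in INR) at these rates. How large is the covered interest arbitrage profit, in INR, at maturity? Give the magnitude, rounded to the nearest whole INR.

INR 1,037,889

T = 2 years.
Route A — deposit USD, sell forward: 1,000,000 × 1.111600 × 80.900 = INR 89,928,440.00.
Route B — convert at spot, deposit INR: 1,000,000 × 89.043 × 1.021600 = INR 90,966,328.80.
The quoted forward undervalues USD, so borrow USD, convert to INR at spot, deposit the INR at 1.08%, and buy USD forward at 80.900 to cover the loan.
The gap between the two covered legs is INR 1,037,889.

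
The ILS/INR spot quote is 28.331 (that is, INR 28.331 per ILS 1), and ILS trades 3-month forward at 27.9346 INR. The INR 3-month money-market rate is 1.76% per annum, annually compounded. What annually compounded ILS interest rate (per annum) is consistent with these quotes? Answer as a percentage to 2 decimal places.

7.66%

T = 3/12 years.
By CIP, F/S equals the INR-to-ILS growth ratio: 27.9346/28.331 = 0.9860083.
The INR side grows by (1 + 0.0176)^(3/12) = 1.0043713.
Hence g_ILS = 1.0186236.
r = 1.0186236^(12/3) − 1 = 0.076601 → 7.66%.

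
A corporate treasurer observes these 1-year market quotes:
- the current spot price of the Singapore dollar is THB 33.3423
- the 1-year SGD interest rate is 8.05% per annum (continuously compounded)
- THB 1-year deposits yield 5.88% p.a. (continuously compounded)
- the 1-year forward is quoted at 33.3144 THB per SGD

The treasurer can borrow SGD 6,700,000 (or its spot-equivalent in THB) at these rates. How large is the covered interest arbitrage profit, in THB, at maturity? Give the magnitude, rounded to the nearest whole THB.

THB 4,994,813

T = 1 year.
Keep in SGD, deliver into the forward: 6,700,000·1.08382884664·33.3144 = THB 241,917,621.78.
Swap to THB now, deposit: 6,700,000·33.3423·1.06056310691 = THB 236,922,808.97.
The quoted forward overvalues SGD, so borrow THB, buy SGD at spot, deposit the SGD at 8.05%, and sell the proceeds forward at 33.3144.
Profit = 241,917,621.78 − 236,922,808.97 = THB 4,994,813.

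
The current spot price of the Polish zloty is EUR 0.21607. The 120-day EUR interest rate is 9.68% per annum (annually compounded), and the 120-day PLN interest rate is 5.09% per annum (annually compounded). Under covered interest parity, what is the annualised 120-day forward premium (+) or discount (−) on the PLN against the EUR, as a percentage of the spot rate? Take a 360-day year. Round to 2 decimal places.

T = 120/360 years.
CIP forward (EUR per PLN) = 0.21607 × 1.0312781/1.0166867 = 0.21917102.
Annualised premium = (F − S)/S × (1/T) = (0.21917102 − 0.21607)/0.21607 ÷ (120/360) = 4.31%.

+4.31%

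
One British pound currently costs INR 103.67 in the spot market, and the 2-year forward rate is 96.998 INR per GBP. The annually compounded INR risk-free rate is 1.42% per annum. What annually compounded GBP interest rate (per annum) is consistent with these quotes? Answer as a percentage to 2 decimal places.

4.85%

T = 2 years.
By CIP, F/S equals the INR-to-GBP growth ratio: 96.998/103.67 = 0.9356419.
INR growth factor: (1 + 0.0142)^2 = 1.0286016.
Hence g_GBP = 1.0993539.
r = 1.0993539^(1/2) − 1 = 0.048501 → 4.85%.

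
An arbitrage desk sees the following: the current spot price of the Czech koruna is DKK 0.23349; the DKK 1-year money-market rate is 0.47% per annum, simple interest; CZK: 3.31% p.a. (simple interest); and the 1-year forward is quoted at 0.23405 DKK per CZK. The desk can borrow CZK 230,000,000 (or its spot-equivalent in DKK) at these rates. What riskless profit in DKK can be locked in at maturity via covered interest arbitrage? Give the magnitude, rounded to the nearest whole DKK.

DKK 1,658,220

T = 1 year.
Route A — deposit CZK, sell forward: 230,000,000 × 1.033100 × 0.23405 = DKK 55,613,322.65.
Route B — convert at spot, deposit DKK: 230,000,000 × 0.23349 × 1.004700 = DKK 53,955,102.69.
The quoted forward overvalues CZK, so borrow DKK, buy CZK at spot, deposit the CZK at 3.31%, and sell the proceeds forward at 0.23405.
Profit = 55,613,322.65 − 53,955,102.69 = DKK 1,658,220.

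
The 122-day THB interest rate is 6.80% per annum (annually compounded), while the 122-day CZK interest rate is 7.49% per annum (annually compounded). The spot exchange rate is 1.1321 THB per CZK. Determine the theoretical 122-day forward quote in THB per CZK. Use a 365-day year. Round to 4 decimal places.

1.1297

T = 122/365 years.
THB accumulates by (1 + 0.0680)^(122/365) = 1.0222329.
CZK accumulates by (1 + 0.0749)^(122/365) = 1.0244356.
Forward (THB per CZK) = 1.1321 × 1.0222329 / 1.0244356 = 1.129666.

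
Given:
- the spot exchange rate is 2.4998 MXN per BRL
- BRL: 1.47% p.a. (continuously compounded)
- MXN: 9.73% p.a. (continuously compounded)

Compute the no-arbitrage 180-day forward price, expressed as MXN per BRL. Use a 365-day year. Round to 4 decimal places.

T = 180/365 years.
MXN growth factor: e^(0.0973×180/365) = 1.0491534.
BRL growth factor: e^(0.0147×180/365) = 1.0072757.
So F = 2.4998 × 1.0491534 / 1.0072757 = 2.603730 (MXN/BRL).

2.6037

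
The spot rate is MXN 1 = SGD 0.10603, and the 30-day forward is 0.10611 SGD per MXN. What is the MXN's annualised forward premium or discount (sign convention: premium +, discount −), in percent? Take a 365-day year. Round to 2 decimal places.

+0.92%

T = 30/365 years.
(F − S)/S = (0.10611 − 0.10603)/0.10603 = 0.0007545.
Annualise by dividing by T: 0.0007545 / (30/365) = 0.009180 → 0.92%.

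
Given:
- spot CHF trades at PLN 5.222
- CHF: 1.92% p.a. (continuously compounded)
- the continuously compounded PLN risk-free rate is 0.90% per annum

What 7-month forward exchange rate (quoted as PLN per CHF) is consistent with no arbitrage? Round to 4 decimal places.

T = 7/12 years.
PLN accumulates by e^(0.0090×7/12) = 1.0052638.
CHF accumulates by e^(0.0192×7/12) = 1.011263.
Forward (PLN per CHF) = 5.222 × 1.0052638 / 1.011263 = 5.191021.

5.1910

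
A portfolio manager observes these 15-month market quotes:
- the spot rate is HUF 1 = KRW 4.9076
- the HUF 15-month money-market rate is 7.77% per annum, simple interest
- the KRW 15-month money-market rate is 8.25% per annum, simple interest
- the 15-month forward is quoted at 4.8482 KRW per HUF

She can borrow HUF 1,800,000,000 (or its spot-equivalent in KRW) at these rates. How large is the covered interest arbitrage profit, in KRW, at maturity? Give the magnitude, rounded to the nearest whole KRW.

T = 15/12 years.
Keep in HUF, deliver into the forward: 1,800,000,000·1.097125·4.8482 = KRW 9,574,346,565.00.
Swap to KRW now, deposit: 1,800,000,000·4.9076·1.103125 = KRW 9,744,653,250.00.
The quoted forward undervalues HUF, so borrow HUF, convert to KRW at spot, deposit the KRW at 8.25%, and buy HUF forward at 4.8482 to cover the loan.
Profit = 9,744,653,250.00 − 9,574,346,565.00 = KRW 170,306,685.

KRW 170,306,685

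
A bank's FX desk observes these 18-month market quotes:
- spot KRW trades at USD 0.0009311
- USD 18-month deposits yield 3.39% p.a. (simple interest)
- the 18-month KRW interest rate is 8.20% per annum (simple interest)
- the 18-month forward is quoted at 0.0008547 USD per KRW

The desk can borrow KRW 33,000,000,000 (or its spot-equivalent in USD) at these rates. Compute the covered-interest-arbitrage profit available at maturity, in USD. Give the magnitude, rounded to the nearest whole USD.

T = 18/12 years.
Route A — deposit KRW, sell forward: 33,000,000,000 × 1.123000 × 0.0008547 = USD 31,674,327.30.
Route B — convert at spot, deposit USD: 33,000,000,000 × 0.0009311 × 1.050850 = USD 32,288,732.36.
The quoted forward undervalues KRW, so borrow KRW, convert to USD at spot, deposit the USD at 3.39%, and buy KRW forward at 0.0008547 to cover the loan.
The gap between the two covered legs is USD 614,405.

USD 614,405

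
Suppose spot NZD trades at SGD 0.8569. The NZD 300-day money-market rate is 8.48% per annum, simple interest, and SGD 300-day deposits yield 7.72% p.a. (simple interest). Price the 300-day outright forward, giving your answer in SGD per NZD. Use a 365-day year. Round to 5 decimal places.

0.85190

T = 300/365 years.
Growth of 1 SGD over T: 1 + 0.0772×300/365 = 1.0634521.
NZD accumulates by 1 + 0.0848×300/365 = 1.0696986.
CIP: F = S · (grow SGD)/(grow NZD) = 0.8569 × 1.0634521/1.0696986 = 0.8518961 SGD per NZD.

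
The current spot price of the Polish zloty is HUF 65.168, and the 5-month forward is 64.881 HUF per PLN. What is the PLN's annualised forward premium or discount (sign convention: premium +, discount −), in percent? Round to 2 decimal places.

-1.06%

T = 5/12 years.
PLN trades forward at -0.44040% vs spot over the period.
Annualise by dividing by T: -0.0044040 / (5/12) = -0.010570 → -1.06%.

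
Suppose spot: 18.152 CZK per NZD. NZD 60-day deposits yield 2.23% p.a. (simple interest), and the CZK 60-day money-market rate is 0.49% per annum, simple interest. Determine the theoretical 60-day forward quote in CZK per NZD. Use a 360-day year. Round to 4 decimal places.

T = 60/360 years.
Growth of 1 CZK over T: 1 + 0.0049×60/360 = 1.00081667.
NZD growth factor: 1 + 0.0223×60/360 = 1.00371667.
So F = 18.152 × 1.00081667 / 1.00371667 = 18.099554 (CZK/NZD).

18.0996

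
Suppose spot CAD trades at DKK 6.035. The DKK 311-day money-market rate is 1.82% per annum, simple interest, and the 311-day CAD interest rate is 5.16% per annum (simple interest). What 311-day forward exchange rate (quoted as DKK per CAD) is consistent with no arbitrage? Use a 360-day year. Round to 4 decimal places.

T = 311/360 years.
Growth of 1 DKK over T: 1 + 0.0182×311/360 = 1.0157228.
CAD growth factor: 1 + 0.0516×311/360 = 1.0445767.
So F = 6.035 × 1.0157228 / 1.0445767 = 5.868298 (DKK/CAD).

5.8683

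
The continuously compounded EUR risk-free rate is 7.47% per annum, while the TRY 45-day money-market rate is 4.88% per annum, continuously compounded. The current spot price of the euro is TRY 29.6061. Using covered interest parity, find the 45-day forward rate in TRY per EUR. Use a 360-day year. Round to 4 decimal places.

T = 45/360 years.
TRY growth factor: e^(0.0488×45/360) = 1.00611864.
EUR growth factor: e^(0.0747×45/360) = 1.00938123.
CIP: F = S · (grow TRY)/(grow EUR) = 29.6061 × 1.00611864/1.00938123 = 29.510405 TRY per EUR.

29.5104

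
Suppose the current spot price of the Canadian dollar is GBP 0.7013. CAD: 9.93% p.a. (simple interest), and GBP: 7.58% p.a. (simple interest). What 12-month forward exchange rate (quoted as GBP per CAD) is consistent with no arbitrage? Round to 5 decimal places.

0.68631

T = 1 year.
GBP growth factor: 1 + 0.0758×1 = 1.075800.
CAD growth factor: 1 + 0.0993×1 = 1.099300.
Forward (GBP per CAD) = 0.7013 × 1.075800 / 1.099300 = 0.6863081.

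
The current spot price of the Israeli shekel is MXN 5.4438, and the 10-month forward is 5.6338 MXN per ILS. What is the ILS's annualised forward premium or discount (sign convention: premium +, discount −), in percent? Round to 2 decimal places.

T = 10/12 years.
Period premium: (5.6338 − 5.4438)/5.4438 = 0.0349021.
Per annum: 0.0349021 / (10/12) = 0.041883 = 4.19%.

+4.19%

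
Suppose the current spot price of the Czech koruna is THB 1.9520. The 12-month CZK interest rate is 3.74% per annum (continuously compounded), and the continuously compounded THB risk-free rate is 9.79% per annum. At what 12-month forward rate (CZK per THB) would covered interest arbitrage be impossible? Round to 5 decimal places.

0.48222

T = 1 year.
Growth of 1 THB over T: e^(0.0979×1) = 1.1028525.
CZK growth factor: e^(0.0374×1) = 1.0381082.
So F = 1.952 × 1.1028525 / 1.0381082 = 2.073742 (THB/CZK).
Quoted the other way: 1/2.073742 = 0.48222 CZK per THB.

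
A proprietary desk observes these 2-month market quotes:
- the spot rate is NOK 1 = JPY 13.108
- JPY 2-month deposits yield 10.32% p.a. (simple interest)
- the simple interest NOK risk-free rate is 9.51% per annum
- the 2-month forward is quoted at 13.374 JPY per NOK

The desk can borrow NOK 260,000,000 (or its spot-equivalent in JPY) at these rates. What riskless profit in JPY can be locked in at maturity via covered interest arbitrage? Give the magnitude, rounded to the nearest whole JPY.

JPY 65,655,278

T = 2/12 years.
Route A — deposit NOK, sell forward: 260,000,000 × 1.015850 × 13.374 = JPY 3,532,354,254.00.
Route B — convert at spot, deposit JPY: 260,000,000 × 13.108 × 1.017200 = JPY 3,466,698,976.00.
The quoted forward overvalues NOK, so borrow JPY, buy NOK at spot, deposit the NOK at 9.51%, and sell the proceeds forward at 13.374.
The gap between the two covered legs is JPY 65,655,278.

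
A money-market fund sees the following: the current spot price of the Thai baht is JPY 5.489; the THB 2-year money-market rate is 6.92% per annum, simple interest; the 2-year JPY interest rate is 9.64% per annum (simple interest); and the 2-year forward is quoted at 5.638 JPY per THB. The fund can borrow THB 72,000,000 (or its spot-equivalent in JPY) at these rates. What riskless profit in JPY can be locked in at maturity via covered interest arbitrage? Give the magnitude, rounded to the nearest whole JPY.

T = 2 years.
Route A — deposit THB, sell forward: 72,000,000 × 1.138400 × 5.638 = JPY 462,117,542.40.
Route B — convert at spot, deposit JPY: 72,000,000 × 5.489 × 1.192800 = JPY 471,404,102.40.
The quoted forward undervalues THB, so borrow THB, convert to JPY at spot, deposit the JPY at 9.64%, and buy THB forward at 5.638 to cover the loan.
Arbitrage profit = |462,117,542.40 − 471,404,102.40| = JPY 9,286,560.

JPY 9,286,560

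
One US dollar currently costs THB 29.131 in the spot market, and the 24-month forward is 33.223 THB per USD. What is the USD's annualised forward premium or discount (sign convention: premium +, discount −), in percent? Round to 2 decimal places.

+7.02%

T = 2 years.
USD trades forward at +14.04689% vs spot over the period.
Per annum: 0.1404689 / 2 = 0.070234 = 7.02%.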